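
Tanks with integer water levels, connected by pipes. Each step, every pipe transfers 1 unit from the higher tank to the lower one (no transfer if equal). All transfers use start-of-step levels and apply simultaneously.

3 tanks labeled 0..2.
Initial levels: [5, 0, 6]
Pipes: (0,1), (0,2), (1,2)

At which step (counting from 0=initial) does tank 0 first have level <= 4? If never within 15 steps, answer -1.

Answer: 2

Derivation:
Step 1: flows [0->1,2->0,2->1] -> levels [5 2 4]
Step 2: flows [0->1,0->2,2->1] -> levels [3 4 4]
Tank 0 first reaches <=4 at step 2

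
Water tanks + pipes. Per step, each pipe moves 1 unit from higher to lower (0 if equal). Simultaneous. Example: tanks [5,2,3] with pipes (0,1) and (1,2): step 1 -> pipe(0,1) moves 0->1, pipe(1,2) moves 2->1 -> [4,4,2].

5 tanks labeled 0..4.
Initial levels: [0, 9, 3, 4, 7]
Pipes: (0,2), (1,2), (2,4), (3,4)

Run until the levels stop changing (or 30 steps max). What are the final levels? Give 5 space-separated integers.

Step 1: flows [2->0,1->2,4->2,4->3] -> levels [1 8 4 5 5]
Step 2: flows [2->0,1->2,4->2,3=4] -> levels [2 7 5 5 4]
Step 3: flows [2->0,1->2,2->4,3->4] -> levels [3 6 4 4 6]
Step 4: flows [2->0,1->2,4->2,4->3] -> levels [4 5 5 5 4]
Step 5: flows [2->0,1=2,2->4,3->4] -> levels [5 5 3 4 6]
Step 6: flows [0->2,1->2,4->2,4->3] -> levels [4 4 6 5 4]
Step 7: flows [2->0,2->1,2->4,3->4] -> levels [5 5 3 4 6]
  -> period-2 cycle: step 7 state = step 5 state; never stabilizes
  -> state at step 30: (30-5) mod 2 = 1, same as step 6 -> [4 4 6 5 4]

Answer: 4 4 6 5 4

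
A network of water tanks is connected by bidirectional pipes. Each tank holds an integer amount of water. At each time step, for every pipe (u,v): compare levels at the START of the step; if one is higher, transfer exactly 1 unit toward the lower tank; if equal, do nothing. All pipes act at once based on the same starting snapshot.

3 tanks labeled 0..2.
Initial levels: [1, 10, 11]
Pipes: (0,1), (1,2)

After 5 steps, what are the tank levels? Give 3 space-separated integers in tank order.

Step 1: flows [1->0,2->1] -> levels [2 10 10]
Step 2: flows [1->0,1=2] -> levels [3 9 10]
Step 3: flows [1->0,2->1] -> levels [4 9 9]
Step 4: flows [1->0,1=2] -> levels [5 8 9]
Step 5: flows [1->0,2->1] -> levels [6 8 8]

Answer: 6 8 8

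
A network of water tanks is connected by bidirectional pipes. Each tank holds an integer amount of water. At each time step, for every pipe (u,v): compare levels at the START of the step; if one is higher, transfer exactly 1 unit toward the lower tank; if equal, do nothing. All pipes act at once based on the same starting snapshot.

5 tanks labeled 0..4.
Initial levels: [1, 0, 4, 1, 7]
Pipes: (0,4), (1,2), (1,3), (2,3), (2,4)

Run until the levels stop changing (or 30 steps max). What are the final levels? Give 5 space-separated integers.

Answer: 2 3 1 3 4

Derivation:
Step 1: flows [4->0,2->1,3->1,2->3,4->2] -> levels [2 2 3 1 5]
Step 2: flows [4->0,2->1,1->3,2->3,4->2] -> levels [3 2 2 3 3]
Step 3: flows [0=4,1=2,3->1,3->2,4->2] -> levels [3 3 4 1 2]
Step 4: flows [0->4,2->1,1->3,2->3,2->4] -> levels [2 3 1 3 4]
Step 5: flows [4->0,1->2,1=3,3->2,4->2] -> levels [3 2 4 2 2]
Step 6: flows [0->4,2->1,1=3,2->3,2->4] -> levels [2 3 1 3 4]
  -> period-2 cycle: step 6 state = step 4 state; never stabilizes
  -> state at step 30: (30-4) mod 2 = 0, same as step 4 -> [2 3 1 3 4]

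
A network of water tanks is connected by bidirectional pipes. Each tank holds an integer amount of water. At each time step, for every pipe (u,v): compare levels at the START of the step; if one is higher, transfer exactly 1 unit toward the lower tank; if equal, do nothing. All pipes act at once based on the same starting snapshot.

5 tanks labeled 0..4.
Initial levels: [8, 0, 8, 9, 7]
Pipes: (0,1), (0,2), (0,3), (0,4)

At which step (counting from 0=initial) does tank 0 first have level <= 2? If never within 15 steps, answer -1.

Answer: -1

Derivation:
Step 1: flows [0->1,0=2,3->0,0->4] -> levels [7 1 8 8 8]
Step 2: flows [0->1,2->0,3->0,4->0] -> levels [9 2 7 7 7]
Step 3: flows [0->1,0->2,0->3,0->4] -> levels [5 3 8 8 8]
Step 4: flows [0->1,2->0,3->0,4->0] -> levels [7 4 7 7 7]
Step 5: flows [0->1,0=2,0=3,0=4] -> levels [6 5 7 7 7]
Step 6: flows [0->1,2->0,3->0,4->0] -> levels [8 6 6 6 6]
Step 7: flows [0->1,0->2,0->3,0->4] -> levels [4 7 7 7 7]
Step 8: flows [1->0,2->0,3->0,4->0] -> levels [8 6 6 6 6]
  -> period-2 cycle (repeats step 6); tank 0 never drops to <=2
Tank 0 never reaches <=2 within 15 steps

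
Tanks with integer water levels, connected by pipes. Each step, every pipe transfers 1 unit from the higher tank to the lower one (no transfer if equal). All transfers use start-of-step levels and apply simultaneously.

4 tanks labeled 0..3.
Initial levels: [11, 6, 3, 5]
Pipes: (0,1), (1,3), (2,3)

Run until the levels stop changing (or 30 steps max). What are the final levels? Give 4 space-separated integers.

Step 1: flows [0->1,1->3,3->2] -> levels [10 6 4 5]
Step 2: flows [0->1,1->3,3->2] -> levels [9 6 5 5]
Step 3: flows [0->1,1->3,2=3] -> levels [8 6 5 6]
Step 4: flows [0->1,1=3,3->2] -> levels [7 7 6 5]
Step 5: flows [0=1,1->3,2->3] -> levels [7 6 5 7]
Step 6: flows [0->1,3->1,3->2] -> levels [6 8 6 5]
Step 7: flows [1->0,1->3,2->3] -> levels [7 6 5 7]
  -> period-2 cycle: step 7 state = step 5 state; never stabilizes
  -> state at step 30: (30-5) mod 2 = 1, same as step 6 -> [6 8 6 5]

Answer: 6 8 6 5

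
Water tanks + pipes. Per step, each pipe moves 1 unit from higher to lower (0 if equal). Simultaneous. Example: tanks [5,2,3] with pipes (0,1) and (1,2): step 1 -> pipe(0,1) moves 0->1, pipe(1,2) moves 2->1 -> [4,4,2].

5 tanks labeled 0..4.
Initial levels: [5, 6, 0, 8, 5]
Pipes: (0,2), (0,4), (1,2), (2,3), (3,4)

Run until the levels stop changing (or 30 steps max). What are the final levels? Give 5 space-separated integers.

Step 1: flows [0->2,0=4,1->2,3->2,3->4] -> levels [4 5 3 6 6]
Step 2: flows [0->2,4->0,1->2,3->2,3=4] -> levels [4 4 6 5 5]
Step 3: flows [2->0,4->0,2->1,2->3,3=4] -> levels [6 5 3 6 4]
Step 4: flows [0->2,0->4,1->2,3->2,3->4] -> levels [4 4 6 4 6]
Step 5: flows [2->0,4->0,2->1,2->3,4->3] -> levels [6 5 3 6 4]
  -> period-2 cycle: step 5 state = step 3 state; never stabilizes
  -> state at step 30: (30-3) mod 2 = 1, same as step 4 -> [4 4 6 4 6]

Answer: 4 4 6 4 6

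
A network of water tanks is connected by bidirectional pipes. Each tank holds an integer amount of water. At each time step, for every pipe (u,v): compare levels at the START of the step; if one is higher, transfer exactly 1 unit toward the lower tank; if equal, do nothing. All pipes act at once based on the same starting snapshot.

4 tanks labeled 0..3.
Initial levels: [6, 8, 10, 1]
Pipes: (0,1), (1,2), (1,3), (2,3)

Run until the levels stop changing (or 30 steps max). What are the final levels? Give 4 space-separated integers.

Answer: 6 8 6 5

Derivation:
Step 1: flows [1->0,2->1,1->3,2->3] -> levels [7 7 8 3]
Step 2: flows [0=1,2->1,1->3,2->3] -> levels [7 7 6 5]
Step 3: flows [0=1,1->2,1->3,2->3] -> levels [7 5 6 7]
Step 4: flows [0->1,2->1,3->1,3->2] -> levels [6 8 6 5]
Step 5: flows [1->0,1->2,1->3,2->3] -> levels [7 5 6 7]
  -> period-2 cycle: step 5 state = step 3 state; never stabilizes
  -> state at step 30: (30-3) mod 2 = 1, same as step 4 -> [6 8 6 5]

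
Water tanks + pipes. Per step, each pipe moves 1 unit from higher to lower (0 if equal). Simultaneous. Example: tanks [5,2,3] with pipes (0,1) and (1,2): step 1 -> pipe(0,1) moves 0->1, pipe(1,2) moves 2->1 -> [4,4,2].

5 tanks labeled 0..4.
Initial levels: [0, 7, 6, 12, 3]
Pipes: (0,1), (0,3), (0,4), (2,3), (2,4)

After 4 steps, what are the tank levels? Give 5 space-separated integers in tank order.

Step 1: flows [1->0,3->0,4->0,3->2,2->4] -> levels [3 6 6 10 3]
Step 2: flows [1->0,3->0,0=4,3->2,2->4] -> levels [5 5 6 8 4]
Step 3: flows [0=1,3->0,0->4,3->2,2->4] -> levels [5 5 6 6 6]
Step 4: flows [0=1,3->0,4->0,2=3,2=4] -> levels [7 5 6 5 5]

Answer: 7 5 6 5 5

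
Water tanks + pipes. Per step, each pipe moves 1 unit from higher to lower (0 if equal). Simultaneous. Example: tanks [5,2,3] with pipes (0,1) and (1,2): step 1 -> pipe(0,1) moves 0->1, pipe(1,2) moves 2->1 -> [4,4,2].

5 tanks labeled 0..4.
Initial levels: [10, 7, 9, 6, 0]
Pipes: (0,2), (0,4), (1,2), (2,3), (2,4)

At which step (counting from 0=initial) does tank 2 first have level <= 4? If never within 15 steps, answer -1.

Answer: 3

Derivation:
Step 1: flows [0->2,0->4,2->1,2->3,2->4] -> levels [8 8 7 7 2]
Step 2: flows [0->2,0->4,1->2,2=3,2->4] -> levels [6 7 8 7 4]
Step 3: flows [2->0,0->4,2->1,2->3,2->4] -> levels [6 8 4 8 6]
Tank 2 first reaches <=4 at step 3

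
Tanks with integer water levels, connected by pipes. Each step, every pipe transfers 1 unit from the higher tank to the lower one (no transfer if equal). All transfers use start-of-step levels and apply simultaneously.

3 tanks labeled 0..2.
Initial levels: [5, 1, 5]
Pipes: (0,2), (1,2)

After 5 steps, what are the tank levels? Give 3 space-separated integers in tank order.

Step 1: flows [0=2,2->1] -> levels [5 2 4]
Step 2: flows [0->2,2->1] -> levels [4 3 4]
Step 3: flows [0=2,2->1] -> levels [4 4 3]
Step 4: flows [0->2,1->2] -> levels [3 3 5]
Step 5: flows [2->0,2->1] -> levels [4 4 3]

Answer: 4 4 3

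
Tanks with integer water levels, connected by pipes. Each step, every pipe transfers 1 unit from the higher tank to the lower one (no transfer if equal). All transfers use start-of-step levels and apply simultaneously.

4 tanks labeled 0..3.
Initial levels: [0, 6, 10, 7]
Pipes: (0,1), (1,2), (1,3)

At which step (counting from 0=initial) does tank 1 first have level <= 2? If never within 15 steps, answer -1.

Answer: -1

Derivation:
Step 1: flows [1->0,2->1,3->1] -> levels [1 7 9 6]
Step 2: flows [1->0,2->1,1->3] -> levels [2 6 8 7]
Step 3: flows [1->0,2->1,3->1] -> levels [3 7 7 6]
Step 4: flows [1->0,1=2,1->3] -> levels [4 5 7 7]
Step 5: flows [1->0,2->1,3->1] -> levels [5 6 6 6]
Step 6: flows [1->0,1=2,1=3] -> levels [6 5 6 6]
Step 7: flows [0->1,2->1,3->1] -> levels [5 8 5 5]
Step 8: flows [1->0,1->2,1->3] -> levels [6 5 6 6]
  -> period-2 cycle (repeats step 6); tank 1 never drops to <=2
Tank 1 never reaches <=2 within 15 steps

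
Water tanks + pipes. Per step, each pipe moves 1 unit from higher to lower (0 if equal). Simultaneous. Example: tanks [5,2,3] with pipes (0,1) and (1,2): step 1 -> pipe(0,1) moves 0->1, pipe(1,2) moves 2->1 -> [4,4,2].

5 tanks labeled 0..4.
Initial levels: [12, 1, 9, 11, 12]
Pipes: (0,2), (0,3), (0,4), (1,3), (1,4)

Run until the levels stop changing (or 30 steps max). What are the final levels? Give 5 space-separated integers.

Answer: 11 9 9 8 8

Derivation:
Step 1: flows [0->2,0->3,0=4,3->1,4->1] -> levels [10 3 10 11 11]
Step 2: flows [0=2,3->0,4->0,3->1,4->1] -> levels [12 5 10 9 9]
Step 3: flows [0->2,0->3,0->4,3->1,4->1] -> levels [9 7 11 9 9]
Step 4: flows [2->0,0=3,0=4,3->1,4->1] -> levels [10 9 10 8 8]
Step 5: flows [0=2,0->3,0->4,1->3,1->4] -> levels [8 7 10 10 10]
Step 6: flows [2->0,3->0,4->0,3->1,4->1] -> levels [11 9 9 8 8]
Step 7: flows [0->2,0->3,0->4,1->3,1->4] -> levels [8 7 10 10 10]
  -> period-2 cycle: step 7 state = step 5 state; never stabilizes
  -> state at step 30: (30-5) mod 2 = 1, same as step 6 -> [11 9 9 8 8]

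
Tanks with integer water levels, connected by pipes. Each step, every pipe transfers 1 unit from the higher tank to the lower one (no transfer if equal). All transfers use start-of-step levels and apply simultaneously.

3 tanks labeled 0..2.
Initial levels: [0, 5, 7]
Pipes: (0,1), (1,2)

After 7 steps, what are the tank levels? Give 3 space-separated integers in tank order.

Answer: 4 4 4

Derivation:
Step 1: flows [1->0,2->1] -> levels [1 5 6]
Step 2: flows [1->0,2->1] -> levels [2 5 5]
Step 3: flows [1->0,1=2] -> levels [3 4 5]
Step 4: flows [1->0,2->1] -> levels [4 4 4]
Step 5: flows [0=1,1=2] -> levels [4 4 4]
  -> stable; steps 6..7 unchanged -> [4 4 4]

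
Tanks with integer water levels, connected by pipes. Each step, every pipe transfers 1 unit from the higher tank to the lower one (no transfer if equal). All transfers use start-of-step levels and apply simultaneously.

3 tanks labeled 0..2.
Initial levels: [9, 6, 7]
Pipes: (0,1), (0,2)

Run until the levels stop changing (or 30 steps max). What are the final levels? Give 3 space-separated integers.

Answer: 8 7 7

Derivation:
Step 1: flows [0->1,0->2] -> levels [7 7 8]
Step 2: flows [0=1,2->0] -> levels [8 7 7]
Step 3: flows [0->1,0->2] -> levels [6 8 8]
Step 4: flows [1->0,2->0] -> levels [8 7 7]
  -> period-2 cycle: step 4 state = step 2 state; never stabilizes
  -> state at step 30: (30-2) mod 2 = 0, same as step 2 -> [8 7 7]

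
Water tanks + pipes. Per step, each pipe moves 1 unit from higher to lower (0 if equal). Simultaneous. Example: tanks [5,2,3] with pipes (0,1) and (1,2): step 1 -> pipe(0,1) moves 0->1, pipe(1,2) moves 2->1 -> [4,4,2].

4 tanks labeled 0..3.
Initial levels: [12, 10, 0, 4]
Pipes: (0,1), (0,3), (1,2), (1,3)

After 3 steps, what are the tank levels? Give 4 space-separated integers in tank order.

Step 1: flows [0->1,0->3,1->2,1->3] -> levels [10 9 1 6]
Step 2: flows [0->1,0->3,1->2,1->3] -> levels [8 8 2 8]
Step 3: flows [0=1,0=3,1->2,1=3] -> levels [8 7 3 8]

Answer: 8 7 3 8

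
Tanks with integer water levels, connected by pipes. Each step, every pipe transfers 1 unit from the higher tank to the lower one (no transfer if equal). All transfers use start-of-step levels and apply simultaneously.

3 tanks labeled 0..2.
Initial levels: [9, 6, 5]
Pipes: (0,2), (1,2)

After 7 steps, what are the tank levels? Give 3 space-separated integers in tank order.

Step 1: flows [0->2,1->2] -> levels [8 5 7]
Step 2: flows [0->2,2->1] -> levels [7 6 7]
Step 3: flows [0=2,2->1] -> levels [7 7 6]
Step 4: flows [0->2,1->2] -> levels [6 6 8]
Step 5: flows [2->0,2->1] -> levels [7 7 6]
  -> period-2 cycle: step 5 state = step 3 state
  -> state at step 7: (7-3) mod 2 = 0, same as step 3 -> [7 7 6]

Answer: 7 7 6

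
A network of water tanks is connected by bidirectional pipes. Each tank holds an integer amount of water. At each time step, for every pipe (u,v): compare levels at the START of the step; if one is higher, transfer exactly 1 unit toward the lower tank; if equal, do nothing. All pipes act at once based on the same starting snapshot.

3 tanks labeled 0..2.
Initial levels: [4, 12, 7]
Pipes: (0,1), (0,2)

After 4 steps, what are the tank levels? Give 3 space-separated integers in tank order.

Answer: 8 8 7

Derivation:
Step 1: flows [1->0,2->0] -> levels [6 11 6]
Step 2: flows [1->0,0=2] -> levels [7 10 6]
Step 3: flows [1->0,0->2] -> levels [7 9 7]
Step 4: flows [1->0,0=2] -> levels [8 8 7]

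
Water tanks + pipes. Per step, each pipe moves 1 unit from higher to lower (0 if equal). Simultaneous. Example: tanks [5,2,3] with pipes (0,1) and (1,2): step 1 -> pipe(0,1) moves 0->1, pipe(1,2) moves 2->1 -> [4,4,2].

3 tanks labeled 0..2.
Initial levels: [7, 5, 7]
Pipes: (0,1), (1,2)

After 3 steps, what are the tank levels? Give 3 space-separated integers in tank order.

Step 1: flows [0->1,2->1] -> levels [6 7 6]
Step 2: flows [1->0,1->2] -> levels [7 5 7]
  -> period-2 cycle: step 2 state = step 0 state
  -> state at step 3: (3-0) mod 2 = 1, same as step 1 -> [6 7 6]

Answer: 6 7 6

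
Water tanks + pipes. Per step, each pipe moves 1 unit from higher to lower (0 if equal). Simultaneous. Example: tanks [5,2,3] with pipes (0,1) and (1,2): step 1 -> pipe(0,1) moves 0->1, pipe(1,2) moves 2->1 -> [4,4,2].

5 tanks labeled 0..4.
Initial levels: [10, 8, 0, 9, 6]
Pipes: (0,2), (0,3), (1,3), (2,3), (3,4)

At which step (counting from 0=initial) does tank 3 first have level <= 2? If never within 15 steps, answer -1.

Answer: -1

Derivation:
Step 1: flows [0->2,0->3,3->1,3->2,3->4] -> levels [8 9 2 7 7]
Step 2: flows [0->2,0->3,1->3,3->2,3=4] -> levels [6 8 4 8 7]
Step 3: flows [0->2,3->0,1=3,3->2,3->4] -> levels [6 8 6 5 8]
Step 4: flows [0=2,0->3,1->3,2->3,4->3] -> levels [5 7 5 9 7]
Step 5: flows [0=2,3->0,3->1,3->2,3->4] -> levels [6 8 6 5 8]
  -> period-2 cycle (repeats step 3); tank 3 never drops to <=2
Tank 3 never reaches <=2 within 15 steps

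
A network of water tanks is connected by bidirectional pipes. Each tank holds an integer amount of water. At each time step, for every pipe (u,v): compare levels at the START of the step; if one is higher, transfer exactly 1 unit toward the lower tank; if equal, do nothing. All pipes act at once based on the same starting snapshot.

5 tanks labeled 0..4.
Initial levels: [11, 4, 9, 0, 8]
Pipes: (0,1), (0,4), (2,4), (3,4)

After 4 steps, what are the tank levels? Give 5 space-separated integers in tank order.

Answer: 8 6 8 4 6

Derivation:
Step 1: flows [0->1,0->4,2->4,4->3] -> levels [9 5 8 1 9]
Step 2: flows [0->1,0=4,4->2,4->3] -> levels [8 6 9 2 7]
Step 3: flows [0->1,0->4,2->4,4->3] -> levels [6 7 8 3 8]
Step 4: flows [1->0,4->0,2=4,4->3] -> levels [8 6 8 4 6]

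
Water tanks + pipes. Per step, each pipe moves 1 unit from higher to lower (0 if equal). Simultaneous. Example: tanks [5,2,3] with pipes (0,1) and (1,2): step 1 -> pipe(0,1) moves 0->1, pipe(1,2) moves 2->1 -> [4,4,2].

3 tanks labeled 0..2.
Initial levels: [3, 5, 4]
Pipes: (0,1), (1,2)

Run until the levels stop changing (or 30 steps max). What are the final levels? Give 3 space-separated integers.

Step 1: flows [1->0,1->2] -> levels [4 3 5]
Step 2: flows [0->1,2->1] -> levels [3 5 4]
  -> period-2 cycle: step 2 state = step 0 state; never stabilizes
  -> state at step 30: (30-0) mod 2 = 0, same as step 0 -> [3 5 4]

Answer: 3 5 4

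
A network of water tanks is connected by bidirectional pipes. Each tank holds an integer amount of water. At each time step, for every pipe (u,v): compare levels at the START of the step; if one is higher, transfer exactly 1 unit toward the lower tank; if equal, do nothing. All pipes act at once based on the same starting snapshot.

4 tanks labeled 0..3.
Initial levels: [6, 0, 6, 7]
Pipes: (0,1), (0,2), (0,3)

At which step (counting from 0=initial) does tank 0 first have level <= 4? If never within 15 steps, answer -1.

Step 1: flows [0->1,0=2,3->0] -> levels [6 1 6 6]
Step 2: flows [0->1,0=2,0=3] -> levels [5 2 6 6]
Step 3: flows [0->1,2->0,3->0] -> levels [6 3 5 5]
Step 4: flows [0->1,0->2,0->3] -> levels [3 4 6 6]
Tank 0 first reaches <=4 at step 4

Answer: 4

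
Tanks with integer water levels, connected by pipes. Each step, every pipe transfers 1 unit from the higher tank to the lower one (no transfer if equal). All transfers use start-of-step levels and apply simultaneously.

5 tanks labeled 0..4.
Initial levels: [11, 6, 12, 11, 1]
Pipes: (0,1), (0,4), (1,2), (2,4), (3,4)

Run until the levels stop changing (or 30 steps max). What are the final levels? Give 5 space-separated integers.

Answer: 9 8 9 9 6

Derivation:
Step 1: flows [0->1,0->4,2->1,2->4,3->4] -> levels [9 8 10 10 4]
Step 2: flows [0->1,0->4,2->1,2->4,3->4] -> levels [7 10 8 9 7]
Step 3: flows [1->0,0=4,1->2,2->4,3->4] -> levels [8 8 8 8 9]
Step 4: flows [0=1,4->0,1=2,4->2,4->3] -> levels [9 8 9 9 6]
Step 5: flows [0->1,0->4,2->1,2->4,3->4] -> levels [7 10 7 8 9]
Step 6: flows [1->0,4->0,1->2,4->2,4->3] -> levels [9 8 9 9 6]
  -> period-2 cycle: step 6 state = step 4 state; never stabilizes
  -> state at step 30: (30-4) mod 2 = 0, same as step 4 -> [9 8 9 9 6]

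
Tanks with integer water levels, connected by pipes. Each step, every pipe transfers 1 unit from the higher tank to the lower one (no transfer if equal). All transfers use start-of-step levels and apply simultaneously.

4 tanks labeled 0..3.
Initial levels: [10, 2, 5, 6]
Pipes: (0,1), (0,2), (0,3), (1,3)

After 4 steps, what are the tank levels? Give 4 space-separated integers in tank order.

Answer: 4 6 7 6

Derivation:
Step 1: flows [0->1,0->2,0->3,3->1] -> levels [7 4 6 6]
Step 2: flows [0->1,0->2,0->3,3->1] -> levels [4 6 7 6]
Step 3: flows [1->0,2->0,3->0,1=3] -> levels [7 5 6 5]
Step 4: flows [0->1,0->2,0->3,1=3] -> levels [4 6 7 6]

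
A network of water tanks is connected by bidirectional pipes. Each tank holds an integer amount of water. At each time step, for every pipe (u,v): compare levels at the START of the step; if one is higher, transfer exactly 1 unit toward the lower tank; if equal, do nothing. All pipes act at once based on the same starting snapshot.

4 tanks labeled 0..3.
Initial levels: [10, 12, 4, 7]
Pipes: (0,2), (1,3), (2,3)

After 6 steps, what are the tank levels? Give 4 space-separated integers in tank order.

Answer: 7 9 9 8

Derivation:
Step 1: flows [0->2,1->3,3->2] -> levels [9 11 6 7]
Step 2: flows [0->2,1->3,3->2] -> levels [8 10 8 7]
Step 3: flows [0=2,1->3,2->3] -> levels [8 9 7 9]
Step 4: flows [0->2,1=3,3->2] -> levels [7 9 9 8]
Step 5: flows [2->0,1->3,2->3] -> levels [8 8 7 10]
Step 6: flows [0->2,3->1,3->2] -> levels [7 9 9 8]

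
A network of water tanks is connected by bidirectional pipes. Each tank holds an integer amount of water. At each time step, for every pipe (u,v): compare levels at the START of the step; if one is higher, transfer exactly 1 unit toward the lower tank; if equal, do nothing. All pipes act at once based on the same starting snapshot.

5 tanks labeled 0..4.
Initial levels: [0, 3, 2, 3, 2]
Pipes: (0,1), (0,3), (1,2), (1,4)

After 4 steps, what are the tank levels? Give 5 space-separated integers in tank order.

Answer: 1 3 2 2 2

Derivation:
Step 1: flows [1->0,3->0,1->2,1->4] -> levels [2 0 3 2 3]
Step 2: flows [0->1,0=3,2->1,4->1] -> levels [1 3 2 2 2]
Step 3: flows [1->0,3->0,1->2,1->4] -> levels [3 0 3 1 3]
Step 4: flows [0->1,0->3,2->1,4->1] -> levels [1 3 2 2 2]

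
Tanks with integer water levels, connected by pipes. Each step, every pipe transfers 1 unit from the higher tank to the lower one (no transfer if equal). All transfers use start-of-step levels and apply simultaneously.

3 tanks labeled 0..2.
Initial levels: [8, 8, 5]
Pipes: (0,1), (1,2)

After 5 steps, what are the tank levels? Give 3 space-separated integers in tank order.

Answer: 7 7 7

Derivation:
Step 1: flows [0=1,1->2] -> levels [8 7 6]
Step 2: flows [0->1,1->2] -> levels [7 7 7]
Step 3: flows [0=1,1=2] -> levels [7 7 7]
  -> stable; steps 4..5 unchanged -> [7 7 7]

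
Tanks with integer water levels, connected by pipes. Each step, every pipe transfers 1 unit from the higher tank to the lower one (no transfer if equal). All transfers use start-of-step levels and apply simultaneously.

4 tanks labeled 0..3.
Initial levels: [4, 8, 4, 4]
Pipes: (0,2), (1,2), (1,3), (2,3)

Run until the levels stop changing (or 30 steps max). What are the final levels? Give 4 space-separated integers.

Step 1: flows [0=2,1->2,1->3,2=3] -> levels [4 6 5 5]
Step 2: flows [2->0,1->2,1->3,2=3] -> levels [5 4 5 6]
Step 3: flows [0=2,2->1,3->1,3->2] -> levels [5 6 5 4]
Step 4: flows [0=2,1->2,1->3,2->3] -> levels [5 4 5 6]
  -> period-2 cycle: step 4 state = step 2 state; never stabilizes
  -> state at step 30: (30-2) mod 2 = 0, same as step 2 -> [5 4 5 6]

Answer: 5 4 5 6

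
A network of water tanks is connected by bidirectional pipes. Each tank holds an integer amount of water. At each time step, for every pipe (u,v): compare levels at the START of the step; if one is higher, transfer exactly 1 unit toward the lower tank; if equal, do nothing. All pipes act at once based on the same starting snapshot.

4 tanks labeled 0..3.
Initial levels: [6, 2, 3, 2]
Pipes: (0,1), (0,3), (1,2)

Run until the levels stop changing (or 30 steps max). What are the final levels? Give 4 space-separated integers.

Answer: 2 4 3 4

Derivation:
Step 1: flows [0->1,0->3,2->1] -> levels [4 4 2 3]
Step 2: flows [0=1,0->3,1->2] -> levels [3 3 3 4]
Step 3: flows [0=1,3->0,1=2] -> levels [4 3 3 3]
Step 4: flows [0->1,0->3,1=2] -> levels [2 4 3 4]
Step 5: flows [1->0,3->0,1->2] -> levels [4 2 4 3]
Step 6: flows [0->1,0->3,2->1] -> levels [2 4 3 4]
  -> period-2 cycle: step 6 state = step 4 state; never stabilizes
  -> state at step 30: (30-4) mod 2 = 0, same as step 4 -> [2 4 3 4]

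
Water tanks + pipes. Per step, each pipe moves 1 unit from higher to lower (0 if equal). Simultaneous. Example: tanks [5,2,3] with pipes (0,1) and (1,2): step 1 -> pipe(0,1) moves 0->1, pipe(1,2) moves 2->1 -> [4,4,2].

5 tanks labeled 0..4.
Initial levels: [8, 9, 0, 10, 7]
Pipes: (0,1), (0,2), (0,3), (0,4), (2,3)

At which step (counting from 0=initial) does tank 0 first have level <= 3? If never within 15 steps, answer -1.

Answer: -1

Derivation:
Step 1: flows [1->0,0->2,3->0,0->4,3->2] -> levels [8 8 2 8 8]
Step 2: flows [0=1,0->2,0=3,0=4,3->2] -> levels [7 8 4 7 8]
Step 3: flows [1->0,0->2,0=3,4->0,3->2] -> levels [8 7 6 6 7]
Step 4: flows [0->1,0->2,0->3,0->4,2=3] -> levels [4 8 7 7 8]
Step 5: flows [1->0,2->0,3->0,4->0,2=3] -> levels [8 7 6 6 7]
  -> period-2 cycle (repeats step 3); tank 0 never drops to <=3
Tank 0 never reaches <=3 within 15 steps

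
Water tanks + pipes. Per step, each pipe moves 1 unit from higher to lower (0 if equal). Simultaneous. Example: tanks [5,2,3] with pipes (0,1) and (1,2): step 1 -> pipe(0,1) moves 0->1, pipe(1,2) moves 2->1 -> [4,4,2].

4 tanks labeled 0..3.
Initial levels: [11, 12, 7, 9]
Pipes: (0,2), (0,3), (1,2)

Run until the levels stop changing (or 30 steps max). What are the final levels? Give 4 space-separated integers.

Step 1: flows [0->2,0->3,1->2] -> levels [9 11 9 10]
Step 2: flows [0=2,3->0,1->2] -> levels [10 10 10 9]
Step 3: flows [0=2,0->3,1=2] -> levels [9 10 10 10]
Step 4: flows [2->0,3->0,1=2] -> levels [11 10 9 9]
Step 5: flows [0->2,0->3,1->2] -> levels [9 9 11 10]
Step 6: flows [2->0,3->0,2->1] -> levels [11 10 9 9]
  -> period-2 cycle: step 6 state = step 4 state; never stabilizes
  -> state at step 30: (30-4) mod 2 = 0, same as step 4 -> [11 10 9 9]

Answer: 11 10 9 9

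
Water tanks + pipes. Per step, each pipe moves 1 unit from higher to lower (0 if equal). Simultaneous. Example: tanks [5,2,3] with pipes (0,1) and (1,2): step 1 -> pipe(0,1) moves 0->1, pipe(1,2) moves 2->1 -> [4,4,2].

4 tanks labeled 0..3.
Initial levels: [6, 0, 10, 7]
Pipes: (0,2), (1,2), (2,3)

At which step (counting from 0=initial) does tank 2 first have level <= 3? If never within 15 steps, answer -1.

Answer: -1

Derivation:
Step 1: flows [2->0,2->1,2->3] -> levels [7 1 7 8]
Step 2: flows [0=2,2->1,3->2] -> levels [7 2 7 7]
Step 3: flows [0=2,2->1,2=3] -> levels [7 3 6 7]
Step 4: flows [0->2,2->1,3->2] -> levels [6 4 7 6]
Step 5: flows [2->0,2->1,2->3] -> levels [7 5 4 7]
Step 6: flows [0->2,1->2,3->2] -> levels [6 4 7 6]
  -> period-2 cycle (repeats step 4); tank 2 never drops to <=3
Tank 2 never reaches <=3 within 15 steps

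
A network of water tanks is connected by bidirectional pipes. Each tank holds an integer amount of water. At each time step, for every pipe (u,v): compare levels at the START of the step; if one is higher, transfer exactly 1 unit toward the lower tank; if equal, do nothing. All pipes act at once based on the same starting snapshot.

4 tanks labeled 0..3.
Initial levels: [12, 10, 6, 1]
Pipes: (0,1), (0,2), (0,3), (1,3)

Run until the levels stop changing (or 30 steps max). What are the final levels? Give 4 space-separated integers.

Answer: 8 7 7 7

Derivation:
Step 1: flows [0->1,0->2,0->3,1->3] -> levels [9 10 7 3]
Step 2: flows [1->0,0->2,0->3,1->3] -> levels [8 8 8 5]
Step 3: flows [0=1,0=2,0->3,1->3] -> levels [7 7 8 7]
Step 4: flows [0=1,2->0,0=3,1=3] -> levels [8 7 7 7]
Step 5: flows [0->1,0->2,0->3,1=3] -> levels [5 8 8 8]
Step 6: flows [1->0,2->0,3->0,1=3] -> levels [8 7 7 7]
  -> period-2 cycle: step 6 state = step 4 state; never stabilizes
  -> state at step 30: (30-4) mod 2 = 0, same as step 4 -> [8 7 7 7]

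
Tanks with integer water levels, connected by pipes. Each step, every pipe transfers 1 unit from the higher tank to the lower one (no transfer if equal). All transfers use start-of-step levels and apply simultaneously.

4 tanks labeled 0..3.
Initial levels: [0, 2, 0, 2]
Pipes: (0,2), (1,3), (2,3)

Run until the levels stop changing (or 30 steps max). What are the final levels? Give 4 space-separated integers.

Step 1: flows [0=2,1=3,3->2] -> levels [0 2 1 1]
Step 2: flows [2->0,1->3,2=3] -> levels [1 1 0 2]
Step 3: flows [0->2,3->1,3->2] -> levels [0 2 2 0]
Step 4: flows [2->0,1->3,2->3] -> levels [1 1 0 2]
  -> period-2 cycle: step 4 state = step 2 state; never stabilizes
  -> state at step 30: (30-2) mod 2 = 0, same as step 2 -> [1 1 0 2]

Answer: 1 1 0 2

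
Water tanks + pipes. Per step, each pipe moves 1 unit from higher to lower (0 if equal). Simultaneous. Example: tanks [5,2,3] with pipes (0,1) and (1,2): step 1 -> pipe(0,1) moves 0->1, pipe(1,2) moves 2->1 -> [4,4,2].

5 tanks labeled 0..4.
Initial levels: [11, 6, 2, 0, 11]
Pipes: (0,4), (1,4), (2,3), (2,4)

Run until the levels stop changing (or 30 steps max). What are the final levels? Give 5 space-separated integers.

Answer: 6 6 4 6 8

Derivation:
Step 1: flows [0=4,4->1,2->3,4->2] -> levels [11 7 2 1 9]
Step 2: flows [0->4,4->1,2->3,4->2] -> levels [10 8 2 2 8]
Step 3: flows [0->4,1=4,2=3,4->2] -> levels [9 8 3 2 8]
Step 4: flows [0->4,1=4,2->3,4->2] -> levels [8 8 3 3 8]
Step 5: flows [0=4,1=4,2=3,4->2] -> levels [8 8 4 3 7]
Step 6: flows [0->4,1->4,2->3,4->2] -> levels [7 7 4 4 8]
Step 7: flows [4->0,4->1,2=3,4->2] -> levels [8 8 5 4 5]
Step 8: flows [0->4,1->4,2->3,2=4] -> levels [7 7 4 5 7]
Step 9: flows [0=4,1=4,3->2,4->2] -> levels [7 7 6 4 6]
Step 10: flows [0->4,1->4,2->3,2=4] -> levels [6 6 5 5 8]
Step 11: flows [4->0,4->1,2=3,4->2] -> levels [7 7 6 5 5]
Step 12: flows [0->4,1->4,2->3,2->4] -> levels [6 6 4 6 8]
Step 13: flows [4->0,4->1,3->2,4->2] -> levels [7 7 6 5 5]
  -> period-2 cycle: step 13 state = step 11 state; never stabilizes
  -> state at step 30: (30-11) mod 2 = 1, same as step 12 -> [6 6 4 6 8]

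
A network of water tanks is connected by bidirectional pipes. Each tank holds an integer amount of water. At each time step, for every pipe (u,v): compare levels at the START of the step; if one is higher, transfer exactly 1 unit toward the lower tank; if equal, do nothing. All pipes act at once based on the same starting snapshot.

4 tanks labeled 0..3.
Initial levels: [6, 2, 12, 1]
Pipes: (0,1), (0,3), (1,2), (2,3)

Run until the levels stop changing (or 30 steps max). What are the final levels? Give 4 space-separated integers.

Answer: 5 6 4 6

Derivation:
Step 1: flows [0->1,0->3,2->1,2->3] -> levels [4 4 10 3]
Step 2: flows [0=1,0->3,2->1,2->3] -> levels [3 5 8 5]
Step 3: flows [1->0,3->0,2->1,2->3] -> levels [5 5 6 5]
Step 4: flows [0=1,0=3,2->1,2->3] -> levels [5 6 4 6]
Step 5: flows [1->0,3->0,1->2,3->2] -> levels [7 4 6 4]
Step 6: flows [0->1,0->3,2->1,2->3] -> levels [5 6 4 6]
  -> period-2 cycle: step 6 state = step 4 state; never stabilizes
  -> state at step 30: (30-4) mod 2 = 0, same as step 4 -> [5 6 4 6]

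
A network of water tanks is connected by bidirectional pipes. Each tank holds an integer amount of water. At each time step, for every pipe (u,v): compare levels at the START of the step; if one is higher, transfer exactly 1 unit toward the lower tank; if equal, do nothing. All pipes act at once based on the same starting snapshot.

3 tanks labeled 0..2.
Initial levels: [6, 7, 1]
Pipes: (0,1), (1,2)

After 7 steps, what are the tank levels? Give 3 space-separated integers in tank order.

Step 1: flows [1->0,1->2] -> levels [7 5 2]
Step 2: flows [0->1,1->2] -> levels [6 5 3]
Step 3: flows [0->1,1->2] -> levels [5 5 4]
Step 4: flows [0=1,1->2] -> levels [5 4 5]
Step 5: flows [0->1,2->1] -> levels [4 6 4]
Step 6: flows [1->0,1->2] -> levels [5 4 5]
  -> period-2 cycle: step 6 state = step 4 state
  -> state at step 7: (7-4) mod 2 = 1, same as step 5 -> [4 6 4]

Answer: 4 6 4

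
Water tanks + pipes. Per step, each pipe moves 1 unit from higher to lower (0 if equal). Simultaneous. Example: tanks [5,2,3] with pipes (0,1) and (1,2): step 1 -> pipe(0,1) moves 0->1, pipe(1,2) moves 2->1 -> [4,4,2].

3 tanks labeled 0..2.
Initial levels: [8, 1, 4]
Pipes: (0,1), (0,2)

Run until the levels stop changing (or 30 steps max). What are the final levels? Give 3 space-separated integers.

Step 1: flows [0->1,0->2] -> levels [6 2 5]
Step 2: flows [0->1,0->2] -> levels [4 3 6]
Step 3: flows [0->1,2->0] -> levels [4 4 5]
Step 4: flows [0=1,2->0] -> levels [5 4 4]
Step 5: flows [0->1,0->2] -> levels [3 5 5]
Step 6: flows [1->0,2->0] -> levels [5 4 4]
  -> period-2 cycle: step 6 state = step 4 state; never stabilizes
  -> state at step 30: (30-4) mod 2 = 0, same as step 4 -> [5 4 4]

Answer: 5 4 4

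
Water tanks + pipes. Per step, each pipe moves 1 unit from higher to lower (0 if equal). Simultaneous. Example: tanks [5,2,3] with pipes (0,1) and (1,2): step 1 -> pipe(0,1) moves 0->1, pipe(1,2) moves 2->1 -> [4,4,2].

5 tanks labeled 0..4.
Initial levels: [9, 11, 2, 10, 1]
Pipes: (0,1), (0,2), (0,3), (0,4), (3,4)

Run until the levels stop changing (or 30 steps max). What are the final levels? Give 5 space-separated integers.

Step 1: flows [1->0,0->2,3->0,0->4,3->4] -> levels [9 10 3 8 3]
Step 2: flows [1->0,0->2,0->3,0->4,3->4] -> levels [7 9 4 8 5]
Step 3: flows [1->0,0->2,3->0,0->4,3->4] -> levels [7 8 5 6 7]
Step 4: flows [1->0,0->2,0->3,0=4,4->3] -> levels [6 7 6 8 6]
Step 5: flows [1->0,0=2,3->0,0=4,3->4] -> levels [8 6 6 6 7]
Step 6: flows [0->1,0->2,0->3,0->4,4->3] -> levels [4 7 7 8 7]
Step 7: flows [1->0,2->0,3->0,4->0,3->4] -> levels [8 6 6 6 7]
  -> period-2 cycle: step 7 state = step 5 state; never stabilizes
  -> state at step 30: (30-5) mod 2 = 1, same as step 6 -> [4 7 7 8 7]

Answer: 4 7 7 8 7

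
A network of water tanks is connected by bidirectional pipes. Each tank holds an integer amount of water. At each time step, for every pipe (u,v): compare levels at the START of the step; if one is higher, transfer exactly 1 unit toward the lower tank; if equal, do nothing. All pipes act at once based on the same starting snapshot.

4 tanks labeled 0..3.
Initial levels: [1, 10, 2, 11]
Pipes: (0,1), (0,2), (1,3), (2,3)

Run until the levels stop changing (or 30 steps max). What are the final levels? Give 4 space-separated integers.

Step 1: flows [1->0,2->0,3->1,3->2] -> levels [3 10 2 9]
Step 2: flows [1->0,0->2,1->3,3->2] -> levels [3 8 4 9]
Step 3: flows [1->0,2->0,3->1,3->2] -> levels [5 8 4 7]
Step 4: flows [1->0,0->2,1->3,3->2] -> levels [5 6 6 7]
Step 5: flows [1->0,2->0,3->1,3->2] -> levels [7 6 6 5]
Step 6: flows [0->1,0->2,1->3,2->3] -> levels [5 6 6 7]
  -> period-2 cycle: step 6 state = step 4 state; never stabilizes
  -> state at step 30: (30-4) mod 2 = 0, same as step 4 -> [5 6 6 7]

Answer: 5 6 6 7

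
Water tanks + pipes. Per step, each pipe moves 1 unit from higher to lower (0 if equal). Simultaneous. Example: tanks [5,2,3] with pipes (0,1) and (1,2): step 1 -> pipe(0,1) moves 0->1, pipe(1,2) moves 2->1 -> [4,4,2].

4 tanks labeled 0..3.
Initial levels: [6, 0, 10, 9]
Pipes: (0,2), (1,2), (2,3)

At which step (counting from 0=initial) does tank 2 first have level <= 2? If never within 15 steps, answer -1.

Answer: -1

Derivation:
Step 1: flows [2->0,2->1,2->3] -> levels [7 1 7 10]
Step 2: flows [0=2,2->1,3->2] -> levels [7 2 7 9]
Step 3: flows [0=2,2->1,3->2] -> levels [7 3 7 8]
Step 4: flows [0=2,2->1,3->2] -> levels [7 4 7 7]
Step 5: flows [0=2,2->1,2=3] -> levels [7 5 6 7]
Step 6: flows [0->2,2->1,3->2] -> levels [6 6 7 6]
Step 7: flows [2->0,2->1,2->3] -> levels [7 7 4 7]
Step 8: flows [0->2,1->2,3->2] -> levels [6 6 7 6]
  -> period-2 cycle (repeats step 6); tank 2 never drops to <=2
Tank 2 never reaches <=2 within 15 steps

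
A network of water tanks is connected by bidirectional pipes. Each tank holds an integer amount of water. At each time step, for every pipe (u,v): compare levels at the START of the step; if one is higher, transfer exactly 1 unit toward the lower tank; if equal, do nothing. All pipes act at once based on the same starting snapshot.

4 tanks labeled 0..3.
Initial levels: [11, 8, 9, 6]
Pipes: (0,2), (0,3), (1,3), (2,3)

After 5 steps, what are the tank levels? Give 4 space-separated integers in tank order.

Step 1: flows [0->2,0->3,1->3,2->3] -> levels [9 7 9 9]
Step 2: flows [0=2,0=3,3->1,2=3] -> levels [9 8 9 8]
Step 3: flows [0=2,0->3,1=3,2->3] -> levels [8 8 8 10]
Step 4: flows [0=2,3->0,3->1,3->2] -> levels [9 9 9 7]
Step 5: flows [0=2,0->3,1->3,2->3] -> levels [8 8 8 10]

Answer: 8 8 8 10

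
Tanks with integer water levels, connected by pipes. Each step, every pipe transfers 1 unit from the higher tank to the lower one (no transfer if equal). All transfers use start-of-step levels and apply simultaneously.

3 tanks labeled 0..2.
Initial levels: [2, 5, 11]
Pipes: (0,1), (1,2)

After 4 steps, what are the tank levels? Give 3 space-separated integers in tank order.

Step 1: flows [1->0,2->1] -> levels [3 5 10]
Step 2: flows [1->0,2->1] -> levels [4 5 9]
Step 3: flows [1->0,2->1] -> levels [5 5 8]
Step 4: flows [0=1,2->1] -> levels [5 6 7]

Answer: 5 6 7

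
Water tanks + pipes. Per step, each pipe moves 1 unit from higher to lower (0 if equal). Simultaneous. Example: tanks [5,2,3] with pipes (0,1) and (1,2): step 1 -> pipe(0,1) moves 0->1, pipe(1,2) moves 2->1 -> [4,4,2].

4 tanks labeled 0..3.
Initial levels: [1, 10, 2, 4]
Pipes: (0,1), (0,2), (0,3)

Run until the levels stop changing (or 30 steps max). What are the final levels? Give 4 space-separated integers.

Answer: 3 6 4 4

Derivation:
Step 1: flows [1->0,2->0,3->0] -> levels [4 9 1 3]
Step 2: flows [1->0,0->2,0->3] -> levels [3 8 2 4]
Step 3: flows [1->0,0->2,3->0] -> levels [4 7 3 3]
Step 4: flows [1->0,0->2,0->3] -> levels [3 6 4 4]
Step 5: flows [1->0,2->0,3->0] -> levels [6 5 3 3]
Step 6: flows [0->1,0->2,0->3] -> levels [3 6 4 4]
  -> period-2 cycle: step 6 state = step 4 state; never stabilizes
  -> state at step 30: (30-4) mod 2 = 0, same as step 4 -> [3 6 4 4]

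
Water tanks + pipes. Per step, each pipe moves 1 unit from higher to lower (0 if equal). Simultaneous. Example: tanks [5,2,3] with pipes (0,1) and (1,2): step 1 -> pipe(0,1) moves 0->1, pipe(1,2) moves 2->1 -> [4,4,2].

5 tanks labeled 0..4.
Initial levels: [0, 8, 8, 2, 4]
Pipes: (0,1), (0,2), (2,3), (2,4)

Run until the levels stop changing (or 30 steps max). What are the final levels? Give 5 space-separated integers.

Step 1: flows [1->0,2->0,2->3,2->4] -> levels [2 7 5 3 5]
Step 2: flows [1->0,2->0,2->3,2=4] -> levels [4 6 3 4 5]
Step 3: flows [1->0,0->2,3->2,4->2] -> levels [4 5 6 3 4]
Step 4: flows [1->0,2->0,2->3,2->4] -> levels [6 4 3 4 5]
Step 5: flows [0->1,0->2,3->2,4->2] -> levels [4 5 6 3 4]
  -> period-2 cycle: step 5 state = step 3 state; never stabilizes
  -> state at step 30: (30-3) mod 2 = 1, same as step 4 -> [6 4 3 4 5]

Answer: 6 4 3 4 5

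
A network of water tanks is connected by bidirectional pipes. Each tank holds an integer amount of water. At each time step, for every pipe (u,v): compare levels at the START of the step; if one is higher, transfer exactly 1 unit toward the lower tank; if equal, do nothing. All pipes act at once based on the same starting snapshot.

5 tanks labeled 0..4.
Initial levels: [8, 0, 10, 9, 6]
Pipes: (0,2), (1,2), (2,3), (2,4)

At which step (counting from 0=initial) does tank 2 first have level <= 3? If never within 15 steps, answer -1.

Step 1: flows [2->0,2->1,2->3,2->4] -> levels [9 1 6 10 7]
Step 2: flows [0->2,2->1,3->2,4->2] -> levels [8 2 8 9 6]
Step 3: flows [0=2,2->1,3->2,2->4] -> levels [8 3 7 8 7]
Step 4: flows [0->2,2->1,3->2,2=4] -> levels [7 4 8 7 7]
Step 5: flows [2->0,2->1,2->3,2->4] -> levels [8 5 4 8 8]
Step 6: flows [0->2,1->2,3->2,4->2] -> levels [7 4 8 7 7]
  -> period-2 cycle (repeats step 4); tank 2 never drops to <=3
Tank 2 never reaches <=3 within 15 steps

Answer: -1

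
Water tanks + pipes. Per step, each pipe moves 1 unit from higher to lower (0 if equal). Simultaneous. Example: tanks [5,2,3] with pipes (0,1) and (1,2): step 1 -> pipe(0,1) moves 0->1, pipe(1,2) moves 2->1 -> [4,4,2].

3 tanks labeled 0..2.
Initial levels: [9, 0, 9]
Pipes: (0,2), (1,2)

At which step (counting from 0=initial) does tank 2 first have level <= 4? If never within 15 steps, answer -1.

Answer: -1

Derivation:
Step 1: flows [0=2,2->1] -> levels [9 1 8]
Step 2: flows [0->2,2->1] -> levels [8 2 8]
Step 3: flows [0=2,2->1] -> levels [8 3 7]
Step 4: flows [0->2,2->1] -> levels [7 4 7]
Step 5: flows [0=2,2->1] -> levels [7 5 6]
Step 6: flows [0->2,2->1] -> levels [6 6 6]
Step 7: flows [0=2,1=2] -> levels [6 6 6]
  -> stable; tank 2 stays at 6 > 4
Tank 2 never reaches <=4 within 15 steps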